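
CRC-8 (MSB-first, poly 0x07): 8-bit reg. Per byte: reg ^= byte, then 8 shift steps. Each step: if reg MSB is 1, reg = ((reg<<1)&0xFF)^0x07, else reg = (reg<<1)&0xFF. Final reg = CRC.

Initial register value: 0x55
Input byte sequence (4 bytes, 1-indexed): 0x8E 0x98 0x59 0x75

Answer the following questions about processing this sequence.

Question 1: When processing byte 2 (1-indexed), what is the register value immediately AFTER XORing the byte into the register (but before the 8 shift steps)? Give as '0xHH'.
Answer: 0x97

Derivation:
Register before byte 2: 0x0F
Byte 2: 0x98
0x0F XOR 0x98 = 0x97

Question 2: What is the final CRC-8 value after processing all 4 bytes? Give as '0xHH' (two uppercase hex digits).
Answer: 0x42

Derivation:
After byte 1 (0x8E): reg=0x0F
After byte 2 (0x98): reg=0xEC
After byte 3 (0x59): reg=0x02
After byte 4 (0x75): reg=0x42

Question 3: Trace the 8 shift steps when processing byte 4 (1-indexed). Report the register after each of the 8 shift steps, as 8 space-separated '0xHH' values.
After byte 1 (0x8E): reg=0x0F
After byte 2 (0x98): reg=0xEC
After byte 3 (0x59): reg=0x02
Register before byte 4: 0x02
After XOR with byte 0x75: 0x77

Answer: 0xEE 0xDB 0xB1 0x65 0xCA 0x93 0x21 0x42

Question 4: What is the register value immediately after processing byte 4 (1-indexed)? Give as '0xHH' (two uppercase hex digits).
Answer: 0x42

Derivation:
After byte 1 (0x8E): reg=0x0F
After byte 2 (0x98): reg=0xEC
After byte 3 (0x59): reg=0x02
After byte 4 (0x75): reg=0x42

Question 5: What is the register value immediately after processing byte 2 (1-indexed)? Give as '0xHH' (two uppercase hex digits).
After byte 1 (0x8E): reg=0x0F
After byte 2 (0x98): reg=0xEC

Answer: 0xEC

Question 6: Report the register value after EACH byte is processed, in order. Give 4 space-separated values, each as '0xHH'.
0x0F 0xEC 0x02 0x42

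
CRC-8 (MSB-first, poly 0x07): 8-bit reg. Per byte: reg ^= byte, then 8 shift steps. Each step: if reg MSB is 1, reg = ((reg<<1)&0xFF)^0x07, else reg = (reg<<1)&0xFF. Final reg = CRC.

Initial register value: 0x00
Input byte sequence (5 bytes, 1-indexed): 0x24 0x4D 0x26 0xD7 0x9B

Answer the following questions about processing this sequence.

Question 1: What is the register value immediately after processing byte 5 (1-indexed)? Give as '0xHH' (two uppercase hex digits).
After byte 1 (0x24): reg=0xFC
After byte 2 (0x4D): reg=0x1E
After byte 3 (0x26): reg=0xA8
After byte 4 (0xD7): reg=0x7A
After byte 5 (0x9B): reg=0xA9

Answer: 0xA9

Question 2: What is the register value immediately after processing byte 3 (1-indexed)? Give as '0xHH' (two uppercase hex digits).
After byte 1 (0x24): reg=0xFC
After byte 2 (0x4D): reg=0x1E
After byte 3 (0x26): reg=0xA8

Answer: 0xA8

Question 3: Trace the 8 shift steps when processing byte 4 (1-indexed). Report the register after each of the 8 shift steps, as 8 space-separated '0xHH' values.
Answer: 0xFE 0xFB 0xF1 0xE5 0xCD 0x9D 0x3D 0x7A

Derivation:
After byte 1 (0x24): reg=0xFC
After byte 2 (0x4D): reg=0x1E
After byte 3 (0x26): reg=0xA8
Register before byte 4: 0xA8
After XOR with byte 0xD7: 0x7F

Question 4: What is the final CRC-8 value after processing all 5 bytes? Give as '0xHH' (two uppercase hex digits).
After byte 1 (0x24): reg=0xFC
After byte 2 (0x4D): reg=0x1E
After byte 3 (0x26): reg=0xA8
After byte 4 (0xD7): reg=0x7A
After byte 5 (0x9B): reg=0xA9

Answer: 0xA9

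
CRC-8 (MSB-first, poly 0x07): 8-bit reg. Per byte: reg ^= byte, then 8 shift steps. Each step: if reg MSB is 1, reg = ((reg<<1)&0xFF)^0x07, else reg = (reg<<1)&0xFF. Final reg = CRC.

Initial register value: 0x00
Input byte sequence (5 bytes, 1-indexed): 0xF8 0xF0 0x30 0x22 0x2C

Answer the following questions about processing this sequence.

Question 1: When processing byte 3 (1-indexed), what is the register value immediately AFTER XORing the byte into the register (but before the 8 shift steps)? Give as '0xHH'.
Answer: 0x52

Derivation:
Register before byte 3: 0x62
Byte 3: 0x30
0x62 XOR 0x30 = 0x52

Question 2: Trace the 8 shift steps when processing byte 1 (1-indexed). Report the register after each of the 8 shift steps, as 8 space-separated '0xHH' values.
Register before byte 1: 0x00
After XOR with byte 0xF8: 0xF8

Answer: 0xF7 0xE9 0xD5 0xAD 0x5D 0xBA 0x73 0xE6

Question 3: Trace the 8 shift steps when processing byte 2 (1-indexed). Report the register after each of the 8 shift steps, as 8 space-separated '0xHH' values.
Answer: 0x2C 0x58 0xB0 0x67 0xCE 0x9B 0x31 0x62

Derivation:
After byte 1 (0xF8): reg=0xE6
Register before byte 2: 0xE6
After XOR with byte 0xF0: 0x16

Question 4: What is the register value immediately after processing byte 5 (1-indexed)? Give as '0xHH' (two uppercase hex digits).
After byte 1 (0xF8): reg=0xE6
After byte 2 (0xF0): reg=0x62
After byte 3 (0x30): reg=0xB9
After byte 4 (0x22): reg=0xC8
After byte 5 (0x2C): reg=0xB2

Answer: 0xB2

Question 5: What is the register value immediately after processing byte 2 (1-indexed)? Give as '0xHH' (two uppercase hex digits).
After byte 1 (0xF8): reg=0xE6
After byte 2 (0xF0): reg=0x62

Answer: 0x62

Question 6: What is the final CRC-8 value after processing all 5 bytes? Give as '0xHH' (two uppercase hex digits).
Answer: 0xB2

Derivation:
After byte 1 (0xF8): reg=0xE6
After byte 2 (0xF0): reg=0x62
After byte 3 (0x30): reg=0xB9
After byte 4 (0x22): reg=0xC8
After byte 5 (0x2C): reg=0xB2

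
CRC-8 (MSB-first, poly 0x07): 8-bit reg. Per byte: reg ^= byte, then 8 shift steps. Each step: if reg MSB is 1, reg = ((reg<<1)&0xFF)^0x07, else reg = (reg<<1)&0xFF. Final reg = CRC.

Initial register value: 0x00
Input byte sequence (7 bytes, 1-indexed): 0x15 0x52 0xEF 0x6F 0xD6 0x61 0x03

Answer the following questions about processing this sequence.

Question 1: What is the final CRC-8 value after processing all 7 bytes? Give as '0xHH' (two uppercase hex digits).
Answer: 0xF4

Derivation:
After byte 1 (0x15): reg=0x6B
After byte 2 (0x52): reg=0xAF
After byte 3 (0xEF): reg=0xC7
After byte 4 (0x6F): reg=0x51
After byte 5 (0xD6): reg=0x9C
After byte 6 (0x61): reg=0xFD
After byte 7 (0x03): reg=0xF4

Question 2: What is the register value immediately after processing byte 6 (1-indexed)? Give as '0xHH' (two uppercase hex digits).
After byte 1 (0x15): reg=0x6B
After byte 2 (0x52): reg=0xAF
After byte 3 (0xEF): reg=0xC7
After byte 4 (0x6F): reg=0x51
After byte 5 (0xD6): reg=0x9C
After byte 6 (0x61): reg=0xFD

Answer: 0xFD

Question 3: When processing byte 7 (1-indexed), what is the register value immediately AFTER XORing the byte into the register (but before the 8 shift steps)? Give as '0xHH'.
Answer: 0xFE

Derivation:
Register before byte 7: 0xFD
Byte 7: 0x03
0xFD XOR 0x03 = 0xFE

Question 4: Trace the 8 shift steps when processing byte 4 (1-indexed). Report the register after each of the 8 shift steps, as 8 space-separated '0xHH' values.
Answer: 0x57 0xAE 0x5B 0xB6 0x6B 0xD6 0xAB 0x51

Derivation:
After byte 1 (0x15): reg=0x6B
After byte 2 (0x52): reg=0xAF
After byte 3 (0xEF): reg=0xC7
Register before byte 4: 0xC7
After XOR with byte 0x6F: 0xA8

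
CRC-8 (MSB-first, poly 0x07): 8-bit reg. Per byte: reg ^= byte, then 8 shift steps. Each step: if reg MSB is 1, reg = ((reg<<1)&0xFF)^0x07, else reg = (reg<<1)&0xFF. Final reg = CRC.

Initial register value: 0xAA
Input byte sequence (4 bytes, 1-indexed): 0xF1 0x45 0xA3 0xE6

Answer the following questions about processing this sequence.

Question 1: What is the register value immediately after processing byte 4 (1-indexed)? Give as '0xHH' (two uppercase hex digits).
Answer: 0xAB

Derivation:
After byte 1 (0xF1): reg=0x86
After byte 2 (0x45): reg=0x47
After byte 3 (0xA3): reg=0xB2
After byte 4 (0xE6): reg=0xAB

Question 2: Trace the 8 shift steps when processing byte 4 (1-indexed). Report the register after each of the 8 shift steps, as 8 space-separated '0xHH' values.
Answer: 0xA8 0x57 0xAE 0x5B 0xB6 0x6B 0xD6 0xAB

Derivation:
After byte 1 (0xF1): reg=0x86
After byte 2 (0x45): reg=0x47
After byte 3 (0xA3): reg=0xB2
Register before byte 4: 0xB2
After XOR with byte 0xE6: 0x54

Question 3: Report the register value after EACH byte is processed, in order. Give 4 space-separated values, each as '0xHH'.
0x86 0x47 0xB2 0xAB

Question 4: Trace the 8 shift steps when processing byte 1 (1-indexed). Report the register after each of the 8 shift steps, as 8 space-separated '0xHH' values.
Register before byte 1: 0xAA
After XOR with byte 0xF1: 0x5B

Answer: 0xB6 0x6B 0xD6 0xAB 0x51 0xA2 0x43 0x86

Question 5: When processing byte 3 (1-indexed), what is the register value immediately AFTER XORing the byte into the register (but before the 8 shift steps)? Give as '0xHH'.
Register before byte 3: 0x47
Byte 3: 0xA3
0x47 XOR 0xA3 = 0xE4

Answer: 0xE4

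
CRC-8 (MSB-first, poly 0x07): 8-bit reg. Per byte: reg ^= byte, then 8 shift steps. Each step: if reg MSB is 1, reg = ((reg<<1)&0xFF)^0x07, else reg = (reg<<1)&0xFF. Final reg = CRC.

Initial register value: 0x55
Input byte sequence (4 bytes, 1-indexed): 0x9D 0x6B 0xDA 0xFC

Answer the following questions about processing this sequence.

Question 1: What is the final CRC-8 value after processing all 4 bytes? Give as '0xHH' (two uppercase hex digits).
Answer: 0xF1

Derivation:
After byte 1 (0x9D): reg=0x76
After byte 2 (0x6B): reg=0x53
After byte 3 (0xDA): reg=0xB6
After byte 4 (0xFC): reg=0xF1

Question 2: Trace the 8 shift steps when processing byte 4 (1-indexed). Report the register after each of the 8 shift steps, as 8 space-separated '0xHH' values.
Answer: 0x94 0x2F 0x5E 0xBC 0x7F 0xFE 0xFB 0xF1

Derivation:
After byte 1 (0x9D): reg=0x76
After byte 2 (0x6B): reg=0x53
After byte 3 (0xDA): reg=0xB6
Register before byte 4: 0xB6
After XOR with byte 0xFC: 0x4A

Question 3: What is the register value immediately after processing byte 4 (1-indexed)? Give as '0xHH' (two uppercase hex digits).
Answer: 0xF1

Derivation:
After byte 1 (0x9D): reg=0x76
After byte 2 (0x6B): reg=0x53
After byte 3 (0xDA): reg=0xB6
After byte 4 (0xFC): reg=0xF1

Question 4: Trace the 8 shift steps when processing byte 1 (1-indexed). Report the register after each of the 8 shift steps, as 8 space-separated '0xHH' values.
Register before byte 1: 0x55
After XOR with byte 0x9D: 0xC8

Answer: 0x97 0x29 0x52 0xA4 0x4F 0x9E 0x3B 0x76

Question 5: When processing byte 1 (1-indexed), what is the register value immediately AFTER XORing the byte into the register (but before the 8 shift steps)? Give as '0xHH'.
Answer: 0xC8

Derivation:
Register before byte 1: 0x55
Byte 1: 0x9D
0x55 XOR 0x9D = 0xC8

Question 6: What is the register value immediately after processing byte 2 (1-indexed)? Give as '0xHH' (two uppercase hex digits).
After byte 1 (0x9D): reg=0x76
After byte 2 (0x6B): reg=0x53

Answer: 0x53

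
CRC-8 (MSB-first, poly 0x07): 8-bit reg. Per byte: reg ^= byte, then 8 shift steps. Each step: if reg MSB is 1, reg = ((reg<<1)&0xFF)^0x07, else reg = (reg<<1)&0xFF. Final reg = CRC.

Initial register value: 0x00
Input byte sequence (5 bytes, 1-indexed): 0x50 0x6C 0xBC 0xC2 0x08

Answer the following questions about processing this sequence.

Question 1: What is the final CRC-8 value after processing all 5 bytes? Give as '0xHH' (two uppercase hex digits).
After byte 1 (0x50): reg=0xB7
After byte 2 (0x6C): reg=0x0F
After byte 3 (0xBC): reg=0x10
After byte 4 (0xC2): reg=0x30
After byte 5 (0x08): reg=0xA8

Answer: 0xA8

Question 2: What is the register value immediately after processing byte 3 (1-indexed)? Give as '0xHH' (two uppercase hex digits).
Answer: 0x10

Derivation:
After byte 1 (0x50): reg=0xB7
After byte 2 (0x6C): reg=0x0F
After byte 3 (0xBC): reg=0x10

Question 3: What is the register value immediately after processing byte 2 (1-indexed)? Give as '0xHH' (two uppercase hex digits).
After byte 1 (0x50): reg=0xB7
After byte 2 (0x6C): reg=0x0F

Answer: 0x0F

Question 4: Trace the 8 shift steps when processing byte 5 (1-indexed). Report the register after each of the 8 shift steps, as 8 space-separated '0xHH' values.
After byte 1 (0x50): reg=0xB7
After byte 2 (0x6C): reg=0x0F
After byte 3 (0xBC): reg=0x10
After byte 4 (0xC2): reg=0x30
Register before byte 5: 0x30
After XOR with byte 0x08: 0x38

Answer: 0x70 0xE0 0xC7 0x89 0x15 0x2A 0x54 0xA8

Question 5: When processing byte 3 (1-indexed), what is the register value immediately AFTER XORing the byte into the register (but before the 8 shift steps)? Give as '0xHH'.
Register before byte 3: 0x0F
Byte 3: 0xBC
0x0F XOR 0xBC = 0xB3

Answer: 0xB3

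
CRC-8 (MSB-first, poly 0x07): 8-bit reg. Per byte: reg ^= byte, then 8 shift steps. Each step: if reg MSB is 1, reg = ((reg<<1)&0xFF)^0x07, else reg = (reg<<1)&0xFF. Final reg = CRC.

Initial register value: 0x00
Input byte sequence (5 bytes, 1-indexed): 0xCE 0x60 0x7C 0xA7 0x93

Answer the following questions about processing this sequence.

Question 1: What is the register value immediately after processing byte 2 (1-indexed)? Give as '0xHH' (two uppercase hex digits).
Answer: 0x1C

Derivation:
After byte 1 (0xCE): reg=0x64
After byte 2 (0x60): reg=0x1C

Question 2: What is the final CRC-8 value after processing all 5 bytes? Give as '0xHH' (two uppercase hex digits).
Answer: 0x46

Derivation:
After byte 1 (0xCE): reg=0x64
After byte 2 (0x60): reg=0x1C
After byte 3 (0x7C): reg=0x27
After byte 4 (0xA7): reg=0x89
After byte 5 (0x93): reg=0x46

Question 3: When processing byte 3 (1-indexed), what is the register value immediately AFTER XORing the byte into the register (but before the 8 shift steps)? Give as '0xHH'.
Answer: 0x60

Derivation:
Register before byte 3: 0x1C
Byte 3: 0x7C
0x1C XOR 0x7C = 0x60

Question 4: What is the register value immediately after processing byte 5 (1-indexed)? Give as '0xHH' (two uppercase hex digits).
After byte 1 (0xCE): reg=0x64
After byte 2 (0x60): reg=0x1C
After byte 3 (0x7C): reg=0x27
After byte 4 (0xA7): reg=0x89
After byte 5 (0x93): reg=0x46

Answer: 0x46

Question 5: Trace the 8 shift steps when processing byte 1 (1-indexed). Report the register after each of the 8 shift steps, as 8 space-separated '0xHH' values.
Register before byte 1: 0x00
After XOR with byte 0xCE: 0xCE

Answer: 0x9B 0x31 0x62 0xC4 0x8F 0x19 0x32 0x64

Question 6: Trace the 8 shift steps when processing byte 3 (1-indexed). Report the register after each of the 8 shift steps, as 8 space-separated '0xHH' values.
Answer: 0xC0 0x87 0x09 0x12 0x24 0x48 0x90 0x27

Derivation:
After byte 1 (0xCE): reg=0x64
After byte 2 (0x60): reg=0x1C
Register before byte 3: 0x1C
After XOR with byte 0x7C: 0x60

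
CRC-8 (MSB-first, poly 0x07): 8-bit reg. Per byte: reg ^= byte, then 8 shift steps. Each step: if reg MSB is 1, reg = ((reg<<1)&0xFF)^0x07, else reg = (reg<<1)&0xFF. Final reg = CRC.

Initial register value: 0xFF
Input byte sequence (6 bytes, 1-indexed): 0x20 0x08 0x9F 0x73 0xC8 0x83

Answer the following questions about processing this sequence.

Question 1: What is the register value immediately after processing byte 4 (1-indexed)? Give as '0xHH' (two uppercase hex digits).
After byte 1 (0x20): reg=0x13
After byte 2 (0x08): reg=0x41
After byte 3 (0x9F): reg=0x14
After byte 4 (0x73): reg=0x32

Answer: 0x32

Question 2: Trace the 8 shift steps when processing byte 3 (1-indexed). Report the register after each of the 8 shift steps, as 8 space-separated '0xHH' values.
After byte 1 (0x20): reg=0x13
After byte 2 (0x08): reg=0x41
Register before byte 3: 0x41
After XOR with byte 0x9F: 0xDE

Answer: 0xBB 0x71 0xE2 0xC3 0x81 0x05 0x0A 0x14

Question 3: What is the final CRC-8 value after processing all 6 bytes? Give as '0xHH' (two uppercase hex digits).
Answer: 0x16

Derivation:
After byte 1 (0x20): reg=0x13
After byte 2 (0x08): reg=0x41
After byte 3 (0x9F): reg=0x14
After byte 4 (0x73): reg=0x32
After byte 5 (0xC8): reg=0xE8
After byte 6 (0x83): reg=0x16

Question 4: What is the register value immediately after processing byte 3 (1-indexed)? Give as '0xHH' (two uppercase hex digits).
After byte 1 (0x20): reg=0x13
After byte 2 (0x08): reg=0x41
After byte 3 (0x9F): reg=0x14

Answer: 0x14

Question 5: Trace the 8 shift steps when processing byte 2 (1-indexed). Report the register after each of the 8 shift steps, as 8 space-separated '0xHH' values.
After byte 1 (0x20): reg=0x13
Register before byte 2: 0x13
After XOR with byte 0x08: 0x1B

Answer: 0x36 0x6C 0xD8 0xB7 0x69 0xD2 0xA3 0x41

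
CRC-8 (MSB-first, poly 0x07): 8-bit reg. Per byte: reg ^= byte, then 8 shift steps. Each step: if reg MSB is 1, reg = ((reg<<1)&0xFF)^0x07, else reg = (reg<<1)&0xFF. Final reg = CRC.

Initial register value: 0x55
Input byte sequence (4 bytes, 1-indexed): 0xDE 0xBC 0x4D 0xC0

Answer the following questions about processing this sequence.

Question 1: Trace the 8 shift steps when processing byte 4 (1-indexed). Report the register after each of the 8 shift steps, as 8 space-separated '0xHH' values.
After byte 1 (0xDE): reg=0xB8
After byte 2 (0xBC): reg=0x1C
After byte 3 (0x4D): reg=0xB0
Register before byte 4: 0xB0
After XOR with byte 0xC0: 0x70

Answer: 0xE0 0xC7 0x89 0x15 0x2A 0x54 0xA8 0x57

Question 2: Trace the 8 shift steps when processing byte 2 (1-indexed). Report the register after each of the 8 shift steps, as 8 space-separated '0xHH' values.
After byte 1 (0xDE): reg=0xB8
Register before byte 2: 0xB8
After XOR with byte 0xBC: 0x04

Answer: 0x08 0x10 0x20 0x40 0x80 0x07 0x0E 0x1C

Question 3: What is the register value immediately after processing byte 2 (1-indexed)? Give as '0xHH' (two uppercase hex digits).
After byte 1 (0xDE): reg=0xB8
After byte 2 (0xBC): reg=0x1C

Answer: 0x1C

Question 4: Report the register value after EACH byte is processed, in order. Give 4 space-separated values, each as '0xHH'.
0xB8 0x1C 0xB0 0x57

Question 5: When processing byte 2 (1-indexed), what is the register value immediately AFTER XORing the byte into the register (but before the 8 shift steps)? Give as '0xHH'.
Register before byte 2: 0xB8
Byte 2: 0xBC
0xB8 XOR 0xBC = 0x04

Answer: 0x04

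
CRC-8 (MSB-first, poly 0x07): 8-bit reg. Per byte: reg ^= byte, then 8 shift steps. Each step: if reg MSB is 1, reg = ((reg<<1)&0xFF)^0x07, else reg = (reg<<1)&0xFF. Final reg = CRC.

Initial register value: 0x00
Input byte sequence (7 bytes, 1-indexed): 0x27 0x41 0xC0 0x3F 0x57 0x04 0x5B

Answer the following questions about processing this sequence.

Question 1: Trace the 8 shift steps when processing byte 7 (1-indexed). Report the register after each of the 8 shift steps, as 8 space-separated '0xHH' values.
After byte 1 (0x27): reg=0xF5
After byte 2 (0x41): reg=0x05
After byte 3 (0xC0): reg=0x55
After byte 4 (0x3F): reg=0x11
After byte 5 (0x57): reg=0xD5
After byte 6 (0x04): reg=0x39
Register before byte 7: 0x39
After XOR with byte 0x5B: 0x62

Answer: 0xC4 0x8F 0x19 0x32 0x64 0xC8 0x97 0x29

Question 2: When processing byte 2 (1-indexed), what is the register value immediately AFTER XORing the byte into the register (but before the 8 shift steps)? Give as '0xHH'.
Register before byte 2: 0xF5
Byte 2: 0x41
0xF5 XOR 0x41 = 0xB4

Answer: 0xB4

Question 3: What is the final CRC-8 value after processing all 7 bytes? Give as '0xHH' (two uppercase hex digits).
Answer: 0x29

Derivation:
After byte 1 (0x27): reg=0xF5
After byte 2 (0x41): reg=0x05
After byte 3 (0xC0): reg=0x55
After byte 4 (0x3F): reg=0x11
After byte 5 (0x57): reg=0xD5
After byte 6 (0x04): reg=0x39
After byte 7 (0x5B): reg=0x29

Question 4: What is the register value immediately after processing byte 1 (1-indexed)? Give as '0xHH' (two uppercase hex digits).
Answer: 0xF5

Derivation:
After byte 1 (0x27): reg=0xF5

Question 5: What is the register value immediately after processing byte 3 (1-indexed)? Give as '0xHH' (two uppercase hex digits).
Answer: 0x55

Derivation:
After byte 1 (0x27): reg=0xF5
After byte 2 (0x41): reg=0x05
After byte 3 (0xC0): reg=0x55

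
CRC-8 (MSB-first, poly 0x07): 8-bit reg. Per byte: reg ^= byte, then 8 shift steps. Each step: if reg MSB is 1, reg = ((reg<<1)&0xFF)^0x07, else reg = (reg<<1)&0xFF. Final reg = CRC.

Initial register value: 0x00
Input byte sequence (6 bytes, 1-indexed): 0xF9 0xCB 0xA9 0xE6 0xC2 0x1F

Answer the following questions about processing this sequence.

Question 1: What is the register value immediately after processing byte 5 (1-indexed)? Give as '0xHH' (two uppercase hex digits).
After byte 1 (0xF9): reg=0xE1
After byte 2 (0xCB): reg=0xD6
After byte 3 (0xA9): reg=0x7A
After byte 4 (0xE6): reg=0xDD
After byte 5 (0xC2): reg=0x5D

Answer: 0x5D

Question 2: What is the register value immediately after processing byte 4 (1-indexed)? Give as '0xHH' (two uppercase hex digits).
Answer: 0xDD

Derivation:
After byte 1 (0xF9): reg=0xE1
After byte 2 (0xCB): reg=0xD6
After byte 3 (0xA9): reg=0x7A
After byte 4 (0xE6): reg=0xDD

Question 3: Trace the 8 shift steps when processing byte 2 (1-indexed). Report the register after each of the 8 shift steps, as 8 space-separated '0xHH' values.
Answer: 0x54 0xA8 0x57 0xAE 0x5B 0xB6 0x6B 0xD6

Derivation:
After byte 1 (0xF9): reg=0xE1
Register before byte 2: 0xE1
After XOR with byte 0xCB: 0x2A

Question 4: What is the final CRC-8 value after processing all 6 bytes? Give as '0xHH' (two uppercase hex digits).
Answer: 0xC9

Derivation:
After byte 1 (0xF9): reg=0xE1
After byte 2 (0xCB): reg=0xD6
After byte 3 (0xA9): reg=0x7A
After byte 4 (0xE6): reg=0xDD
After byte 5 (0xC2): reg=0x5D
After byte 6 (0x1F): reg=0xC9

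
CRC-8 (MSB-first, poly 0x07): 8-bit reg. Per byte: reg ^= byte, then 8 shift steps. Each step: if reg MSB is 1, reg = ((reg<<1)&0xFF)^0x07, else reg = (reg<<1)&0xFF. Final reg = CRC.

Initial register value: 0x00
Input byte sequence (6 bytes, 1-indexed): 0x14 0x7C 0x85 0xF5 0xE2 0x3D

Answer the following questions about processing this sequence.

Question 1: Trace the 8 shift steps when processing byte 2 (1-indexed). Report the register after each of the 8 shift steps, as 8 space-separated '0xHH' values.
Answer: 0x20 0x40 0x80 0x07 0x0E 0x1C 0x38 0x70

Derivation:
After byte 1 (0x14): reg=0x6C
Register before byte 2: 0x6C
After XOR with byte 0x7C: 0x10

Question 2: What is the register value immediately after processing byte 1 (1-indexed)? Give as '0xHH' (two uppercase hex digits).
After byte 1 (0x14): reg=0x6C

Answer: 0x6C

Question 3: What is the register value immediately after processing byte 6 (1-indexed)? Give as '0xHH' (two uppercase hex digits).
After byte 1 (0x14): reg=0x6C
After byte 2 (0x7C): reg=0x70
After byte 3 (0x85): reg=0xC5
After byte 4 (0xF5): reg=0x90
After byte 5 (0xE2): reg=0x59
After byte 6 (0x3D): reg=0x3B

Answer: 0x3B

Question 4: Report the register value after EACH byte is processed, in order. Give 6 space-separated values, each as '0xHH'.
0x6C 0x70 0xC5 0x90 0x59 0x3B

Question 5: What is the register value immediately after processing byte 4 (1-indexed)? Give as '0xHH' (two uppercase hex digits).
After byte 1 (0x14): reg=0x6C
After byte 2 (0x7C): reg=0x70
After byte 3 (0x85): reg=0xC5
After byte 4 (0xF5): reg=0x90

Answer: 0x90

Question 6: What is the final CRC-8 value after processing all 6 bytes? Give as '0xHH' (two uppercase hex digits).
Answer: 0x3B

Derivation:
After byte 1 (0x14): reg=0x6C
After byte 2 (0x7C): reg=0x70
After byte 3 (0x85): reg=0xC5
After byte 4 (0xF5): reg=0x90
After byte 5 (0xE2): reg=0x59
After byte 6 (0x3D): reg=0x3B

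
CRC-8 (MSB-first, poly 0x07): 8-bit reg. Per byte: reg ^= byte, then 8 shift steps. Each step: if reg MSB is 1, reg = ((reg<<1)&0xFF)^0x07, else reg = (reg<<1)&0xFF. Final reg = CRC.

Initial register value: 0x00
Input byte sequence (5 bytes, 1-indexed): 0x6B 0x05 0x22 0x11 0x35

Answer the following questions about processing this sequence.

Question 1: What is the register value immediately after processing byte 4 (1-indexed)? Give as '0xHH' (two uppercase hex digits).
After byte 1 (0x6B): reg=0x16
After byte 2 (0x05): reg=0x79
After byte 3 (0x22): reg=0x86
After byte 4 (0x11): reg=0xEC

Answer: 0xEC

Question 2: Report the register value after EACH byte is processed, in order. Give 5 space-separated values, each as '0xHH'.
0x16 0x79 0x86 0xEC 0x01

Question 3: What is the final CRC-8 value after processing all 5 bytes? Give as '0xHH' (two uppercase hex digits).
Answer: 0x01

Derivation:
After byte 1 (0x6B): reg=0x16
After byte 2 (0x05): reg=0x79
After byte 3 (0x22): reg=0x86
After byte 4 (0x11): reg=0xEC
After byte 5 (0x35): reg=0x01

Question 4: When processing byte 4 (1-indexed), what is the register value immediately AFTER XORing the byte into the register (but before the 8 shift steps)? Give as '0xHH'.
Answer: 0x97

Derivation:
Register before byte 4: 0x86
Byte 4: 0x11
0x86 XOR 0x11 = 0x97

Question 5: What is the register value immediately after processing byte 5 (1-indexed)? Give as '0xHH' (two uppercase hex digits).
After byte 1 (0x6B): reg=0x16
After byte 2 (0x05): reg=0x79
After byte 3 (0x22): reg=0x86
After byte 4 (0x11): reg=0xEC
After byte 5 (0x35): reg=0x01

Answer: 0x01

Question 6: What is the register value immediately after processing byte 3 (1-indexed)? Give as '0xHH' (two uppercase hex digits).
Answer: 0x86

Derivation:
After byte 1 (0x6B): reg=0x16
After byte 2 (0x05): reg=0x79
After byte 3 (0x22): reg=0x86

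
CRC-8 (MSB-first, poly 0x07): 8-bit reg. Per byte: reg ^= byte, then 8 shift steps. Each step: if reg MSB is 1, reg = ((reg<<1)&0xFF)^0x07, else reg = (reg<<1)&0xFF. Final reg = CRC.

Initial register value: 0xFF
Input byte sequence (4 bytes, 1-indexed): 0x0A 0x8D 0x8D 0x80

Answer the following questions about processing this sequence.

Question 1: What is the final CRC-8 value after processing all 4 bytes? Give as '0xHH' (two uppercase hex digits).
Answer: 0x01

Derivation:
After byte 1 (0x0A): reg=0xC5
After byte 2 (0x8D): reg=0xFF
After byte 3 (0x8D): reg=0x59
After byte 4 (0x80): reg=0x01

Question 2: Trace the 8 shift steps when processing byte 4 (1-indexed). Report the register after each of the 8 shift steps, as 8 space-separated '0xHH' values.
Answer: 0xB5 0x6D 0xDA 0xB3 0x61 0xC2 0x83 0x01

Derivation:
After byte 1 (0x0A): reg=0xC5
After byte 2 (0x8D): reg=0xFF
After byte 3 (0x8D): reg=0x59
Register before byte 4: 0x59
After XOR with byte 0x80: 0xD9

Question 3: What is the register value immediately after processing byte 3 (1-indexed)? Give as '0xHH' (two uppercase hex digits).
Answer: 0x59

Derivation:
After byte 1 (0x0A): reg=0xC5
After byte 2 (0x8D): reg=0xFF
After byte 3 (0x8D): reg=0x59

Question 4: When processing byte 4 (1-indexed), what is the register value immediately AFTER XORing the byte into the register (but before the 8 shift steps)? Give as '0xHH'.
Answer: 0xD9

Derivation:
Register before byte 4: 0x59
Byte 4: 0x80
0x59 XOR 0x80 = 0xD9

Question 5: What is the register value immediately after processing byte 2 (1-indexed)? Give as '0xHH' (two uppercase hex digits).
Answer: 0xFF

Derivation:
After byte 1 (0x0A): reg=0xC5
After byte 2 (0x8D): reg=0xFF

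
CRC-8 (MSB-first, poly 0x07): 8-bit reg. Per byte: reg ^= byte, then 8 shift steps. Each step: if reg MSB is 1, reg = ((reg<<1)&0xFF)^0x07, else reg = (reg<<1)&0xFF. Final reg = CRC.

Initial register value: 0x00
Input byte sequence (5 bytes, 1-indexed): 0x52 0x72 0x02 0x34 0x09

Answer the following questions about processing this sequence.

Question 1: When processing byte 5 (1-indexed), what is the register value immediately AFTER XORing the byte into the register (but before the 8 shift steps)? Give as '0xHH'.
Register before byte 5: 0xC7
Byte 5: 0x09
0xC7 XOR 0x09 = 0xCE

Answer: 0xCE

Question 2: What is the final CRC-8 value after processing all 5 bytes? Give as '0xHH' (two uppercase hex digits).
After byte 1 (0x52): reg=0xB9
After byte 2 (0x72): reg=0x7F
After byte 3 (0x02): reg=0x74
After byte 4 (0x34): reg=0xC7
After byte 5 (0x09): reg=0x64

Answer: 0x64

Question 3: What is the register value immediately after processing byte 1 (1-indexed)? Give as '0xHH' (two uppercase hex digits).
After byte 1 (0x52): reg=0xB9

Answer: 0xB9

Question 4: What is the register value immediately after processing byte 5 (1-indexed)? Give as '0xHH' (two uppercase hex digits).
Answer: 0x64

Derivation:
After byte 1 (0x52): reg=0xB9
After byte 2 (0x72): reg=0x7F
After byte 3 (0x02): reg=0x74
After byte 4 (0x34): reg=0xC7
After byte 5 (0x09): reg=0x64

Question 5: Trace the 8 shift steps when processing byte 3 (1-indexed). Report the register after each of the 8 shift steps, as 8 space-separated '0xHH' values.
After byte 1 (0x52): reg=0xB9
After byte 2 (0x72): reg=0x7F
Register before byte 3: 0x7F
After XOR with byte 0x02: 0x7D

Answer: 0xFA 0xF3 0xE1 0xC5 0x8D 0x1D 0x3A 0x74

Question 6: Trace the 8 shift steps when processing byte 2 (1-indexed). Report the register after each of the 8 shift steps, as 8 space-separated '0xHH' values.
Answer: 0x91 0x25 0x4A 0x94 0x2F 0x5E 0xBC 0x7F

Derivation:
After byte 1 (0x52): reg=0xB9
Register before byte 2: 0xB9
After XOR with byte 0x72: 0xCB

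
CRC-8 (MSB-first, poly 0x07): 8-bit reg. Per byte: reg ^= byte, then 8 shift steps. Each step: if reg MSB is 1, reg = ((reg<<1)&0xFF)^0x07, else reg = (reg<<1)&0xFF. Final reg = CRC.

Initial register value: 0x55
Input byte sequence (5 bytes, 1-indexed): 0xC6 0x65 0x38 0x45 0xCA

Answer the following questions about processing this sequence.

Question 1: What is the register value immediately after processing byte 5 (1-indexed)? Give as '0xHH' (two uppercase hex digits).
Answer: 0xCA

Derivation:
After byte 1 (0xC6): reg=0xF0
After byte 2 (0x65): reg=0xE2
After byte 3 (0x38): reg=0x08
After byte 4 (0x45): reg=0xE4
After byte 5 (0xCA): reg=0xCA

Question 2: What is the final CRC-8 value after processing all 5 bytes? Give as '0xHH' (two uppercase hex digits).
After byte 1 (0xC6): reg=0xF0
After byte 2 (0x65): reg=0xE2
After byte 3 (0x38): reg=0x08
After byte 4 (0x45): reg=0xE4
After byte 5 (0xCA): reg=0xCA

Answer: 0xCA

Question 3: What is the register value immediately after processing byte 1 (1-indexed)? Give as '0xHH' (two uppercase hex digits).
After byte 1 (0xC6): reg=0xF0

Answer: 0xF0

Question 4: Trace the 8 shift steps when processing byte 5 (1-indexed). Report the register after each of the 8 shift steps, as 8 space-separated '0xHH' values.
After byte 1 (0xC6): reg=0xF0
After byte 2 (0x65): reg=0xE2
After byte 3 (0x38): reg=0x08
After byte 4 (0x45): reg=0xE4
Register before byte 5: 0xE4
After XOR with byte 0xCA: 0x2E

Answer: 0x5C 0xB8 0x77 0xEE 0xDB 0xB1 0x65 0xCA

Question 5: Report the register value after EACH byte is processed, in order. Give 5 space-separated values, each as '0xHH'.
0xF0 0xE2 0x08 0xE4 0xCA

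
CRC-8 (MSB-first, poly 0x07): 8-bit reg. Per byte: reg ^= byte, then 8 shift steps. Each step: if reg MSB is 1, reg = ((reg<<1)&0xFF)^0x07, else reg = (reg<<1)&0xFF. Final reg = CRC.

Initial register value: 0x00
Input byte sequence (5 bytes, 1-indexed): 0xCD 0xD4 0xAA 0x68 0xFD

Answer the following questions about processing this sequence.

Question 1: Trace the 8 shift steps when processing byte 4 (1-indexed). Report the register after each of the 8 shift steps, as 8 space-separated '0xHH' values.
Answer: 0x8D 0x1D 0x3A 0x74 0xE8 0xD7 0xA9 0x55

Derivation:
After byte 1 (0xCD): reg=0x6D
After byte 2 (0xD4): reg=0x26
After byte 3 (0xAA): reg=0xAD
Register before byte 4: 0xAD
After XOR with byte 0x68: 0xC5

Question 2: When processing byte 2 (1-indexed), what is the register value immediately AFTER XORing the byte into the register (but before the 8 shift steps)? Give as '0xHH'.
Register before byte 2: 0x6D
Byte 2: 0xD4
0x6D XOR 0xD4 = 0xB9

Answer: 0xB9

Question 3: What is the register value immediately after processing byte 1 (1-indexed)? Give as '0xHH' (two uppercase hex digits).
Answer: 0x6D

Derivation:
After byte 1 (0xCD): reg=0x6D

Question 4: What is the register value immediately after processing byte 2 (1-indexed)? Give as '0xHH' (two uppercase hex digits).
After byte 1 (0xCD): reg=0x6D
After byte 2 (0xD4): reg=0x26

Answer: 0x26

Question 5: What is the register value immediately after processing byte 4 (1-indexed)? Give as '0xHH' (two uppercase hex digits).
Answer: 0x55

Derivation:
After byte 1 (0xCD): reg=0x6D
After byte 2 (0xD4): reg=0x26
After byte 3 (0xAA): reg=0xAD
After byte 4 (0x68): reg=0x55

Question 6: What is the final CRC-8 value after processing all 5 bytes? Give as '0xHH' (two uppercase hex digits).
After byte 1 (0xCD): reg=0x6D
After byte 2 (0xD4): reg=0x26
After byte 3 (0xAA): reg=0xAD
After byte 4 (0x68): reg=0x55
After byte 5 (0xFD): reg=0x51

Answer: 0x51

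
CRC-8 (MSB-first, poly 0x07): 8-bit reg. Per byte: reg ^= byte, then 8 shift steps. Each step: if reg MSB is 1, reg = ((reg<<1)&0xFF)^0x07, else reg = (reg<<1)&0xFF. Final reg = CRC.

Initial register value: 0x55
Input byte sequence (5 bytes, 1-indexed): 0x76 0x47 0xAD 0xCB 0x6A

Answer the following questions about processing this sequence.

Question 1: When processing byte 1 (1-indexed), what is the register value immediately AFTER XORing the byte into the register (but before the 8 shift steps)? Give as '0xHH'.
Register before byte 1: 0x55
Byte 1: 0x76
0x55 XOR 0x76 = 0x23

Answer: 0x23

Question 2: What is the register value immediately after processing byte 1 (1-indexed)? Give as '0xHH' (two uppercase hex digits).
Answer: 0xE9

Derivation:
After byte 1 (0x76): reg=0xE9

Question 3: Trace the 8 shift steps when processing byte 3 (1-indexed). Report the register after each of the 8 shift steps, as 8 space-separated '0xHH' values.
After byte 1 (0x76): reg=0xE9
After byte 2 (0x47): reg=0x43
Register before byte 3: 0x43
After XOR with byte 0xAD: 0xEE

Answer: 0xDB 0xB1 0x65 0xCA 0x93 0x21 0x42 0x84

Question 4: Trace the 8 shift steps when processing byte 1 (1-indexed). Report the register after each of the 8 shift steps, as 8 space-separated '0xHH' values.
Register before byte 1: 0x55
After XOR with byte 0x76: 0x23

Answer: 0x46 0x8C 0x1F 0x3E 0x7C 0xF8 0xF7 0xE9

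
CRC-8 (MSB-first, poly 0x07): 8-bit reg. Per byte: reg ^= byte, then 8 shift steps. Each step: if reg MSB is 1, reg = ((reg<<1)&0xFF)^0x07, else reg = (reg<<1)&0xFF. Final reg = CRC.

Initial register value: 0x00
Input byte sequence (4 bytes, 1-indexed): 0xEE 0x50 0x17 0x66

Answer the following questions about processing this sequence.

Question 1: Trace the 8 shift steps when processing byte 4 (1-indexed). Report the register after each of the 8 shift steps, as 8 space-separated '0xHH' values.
After byte 1 (0xEE): reg=0x84
After byte 2 (0x50): reg=0x22
After byte 3 (0x17): reg=0x8B
Register before byte 4: 0x8B
After XOR with byte 0x66: 0xED

Answer: 0xDD 0xBD 0x7D 0xFA 0xF3 0xE1 0xC5 0x8D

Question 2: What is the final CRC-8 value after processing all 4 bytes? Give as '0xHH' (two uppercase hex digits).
Answer: 0x8D

Derivation:
After byte 1 (0xEE): reg=0x84
After byte 2 (0x50): reg=0x22
After byte 3 (0x17): reg=0x8B
After byte 4 (0x66): reg=0x8D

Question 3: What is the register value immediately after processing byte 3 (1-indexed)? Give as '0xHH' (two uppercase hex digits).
After byte 1 (0xEE): reg=0x84
After byte 2 (0x50): reg=0x22
After byte 3 (0x17): reg=0x8B

Answer: 0x8B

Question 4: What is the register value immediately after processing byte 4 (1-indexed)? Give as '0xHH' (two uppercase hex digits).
After byte 1 (0xEE): reg=0x84
After byte 2 (0x50): reg=0x22
After byte 3 (0x17): reg=0x8B
After byte 4 (0x66): reg=0x8D

Answer: 0x8D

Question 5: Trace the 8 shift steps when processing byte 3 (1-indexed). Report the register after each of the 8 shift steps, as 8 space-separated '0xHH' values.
After byte 1 (0xEE): reg=0x84
After byte 2 (0x50): reg=0x22
Register before byte 3: 0x22
After XOR with byte 0x17: 0x35

Answer: 0x6A 0xD4 0xAF 0x59 0xB2 0x63 0xC6 0x8B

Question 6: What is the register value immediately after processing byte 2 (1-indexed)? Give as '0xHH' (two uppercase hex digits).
After byte 1 (0xEE): reg=0x84
After byte 2 (0x50): reg=0x22

Answer: 0x22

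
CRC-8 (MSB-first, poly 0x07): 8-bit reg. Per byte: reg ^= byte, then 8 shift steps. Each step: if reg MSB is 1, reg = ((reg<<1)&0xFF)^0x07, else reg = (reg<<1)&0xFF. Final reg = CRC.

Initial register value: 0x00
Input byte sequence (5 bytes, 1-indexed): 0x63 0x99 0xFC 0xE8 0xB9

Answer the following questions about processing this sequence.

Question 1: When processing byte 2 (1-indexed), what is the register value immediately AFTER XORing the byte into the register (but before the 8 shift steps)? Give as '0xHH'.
Register before byte 2: 0x2E
Byte 2: 0x99
0x2E XOR 0x99 = 0xB7

Answer: 0xB7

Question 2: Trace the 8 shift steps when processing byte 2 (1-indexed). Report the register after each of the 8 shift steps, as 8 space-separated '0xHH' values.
After byte 1 (0x63): reg=0x2E
Register before byte 2: 0x2E
After XOR with byte 0x99: 0xB7

Answer: 0x69 0xD2 0xA3 0x41 0x82 0x03 0x06 0x0C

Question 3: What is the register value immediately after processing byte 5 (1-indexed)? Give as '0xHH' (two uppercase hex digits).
Answer: 0xA1

Derivation:
After byte 1 (0x63): reg=0x2E
After byte 2 (0x99): reg=0x0C
After byte 3 (0xFC): reg=0xDE
After byte 4 (0xE8): reg=0x82
After byte 5 (0xB9): reg=0xA1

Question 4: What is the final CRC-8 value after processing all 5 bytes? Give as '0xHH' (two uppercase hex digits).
Answer: 0xA1

Derivation:
After byte 1 (0x63): reg=0x2E
After byte 2 (0x99): reg=0x0C
After byte 3 (0xFC): reg=0xDE
After byte 4 (0xE8): reg=0x82
After byte 5 (0xB9): reg=0xA1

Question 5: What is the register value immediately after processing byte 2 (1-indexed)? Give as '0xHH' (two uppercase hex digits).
After byte 1 (0x63): reg=0x2E
After byte 2 (0x99): reg=0x0C

Answer: 0x0C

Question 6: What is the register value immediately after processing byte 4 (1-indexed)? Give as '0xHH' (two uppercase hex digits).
Answer: 0x82

Derivation:
After byte 1 (0x63): reg=0x2E
After byte 2 (0x99): reg=0x0C
After byte 3 (0xFC): reg=0xDE
After byte 4 (0xE8): reg=0x82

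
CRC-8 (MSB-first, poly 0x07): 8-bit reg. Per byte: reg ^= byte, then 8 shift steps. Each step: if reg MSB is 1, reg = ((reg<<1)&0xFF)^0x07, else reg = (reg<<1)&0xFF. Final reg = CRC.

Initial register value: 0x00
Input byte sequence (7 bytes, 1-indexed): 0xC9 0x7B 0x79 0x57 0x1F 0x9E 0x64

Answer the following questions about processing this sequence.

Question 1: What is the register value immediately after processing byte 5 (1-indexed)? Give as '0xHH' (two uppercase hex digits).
Answer: 0xFB

Derivation:
After byte 1 (0xC9): reg=0x71
After byte 2 (0x7B): reg=0x36
After byte 3 (0x79): reg=0xEA
After byte 4 (0x57): reg=0x3A
After byte 5 (0x1F): reg=0xFB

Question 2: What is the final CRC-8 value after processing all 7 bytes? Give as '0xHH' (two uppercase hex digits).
Answer: 0x8F

Derivation:
After byte 1 (0xC9): reg=0x71
After byte 2 (0x7B): reg=0x36
After byte 3 (0x79): reg=0xEA
After byte 4 (0x57): reg=0x3A
After byte 5 (0x1F): reg=0xFB
After byte 6 (0x9E): reg=0x3C
After byte 7 (0x64): reg=0x8F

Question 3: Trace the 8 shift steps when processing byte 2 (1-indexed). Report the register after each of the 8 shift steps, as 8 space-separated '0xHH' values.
Answer: 0x14 0x28 0x50 0xA0 0x47 0x8E 0x1B 0x36

Derivation:
After byte 1 (0xC9): reg=0x71
Register before byte 2: 0x71
After XOR with byte 0x7B: 0x0A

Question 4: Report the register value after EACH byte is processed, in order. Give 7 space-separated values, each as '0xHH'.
0x71 0x36 0xEA 0x3A 0xFB 0x3C 0x8F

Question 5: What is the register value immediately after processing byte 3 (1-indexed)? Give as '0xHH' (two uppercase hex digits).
After byte 1 (0xC9): reg=0x71
After byte 2 (0x7B): reg=0x36
After byte 3 (0x79): reg=0xEA

Answer: 0xEA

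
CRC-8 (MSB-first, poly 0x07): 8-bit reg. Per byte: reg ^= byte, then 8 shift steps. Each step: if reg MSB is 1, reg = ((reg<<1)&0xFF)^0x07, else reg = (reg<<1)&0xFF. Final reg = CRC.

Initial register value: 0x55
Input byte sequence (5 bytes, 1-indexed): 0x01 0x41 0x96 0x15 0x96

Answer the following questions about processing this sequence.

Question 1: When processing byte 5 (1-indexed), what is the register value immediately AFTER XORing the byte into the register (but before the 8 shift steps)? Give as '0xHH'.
Register before byte 5: 0xBD
Byte 5: 0x96
0xBD XOR 0x96 = 0x2B

Answer: 0x2B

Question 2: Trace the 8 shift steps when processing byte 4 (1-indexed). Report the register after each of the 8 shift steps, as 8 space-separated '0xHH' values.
After byte 1 (0x01): reg=0xAB
After byte 2 (0x41): reg=0x98
After byte 3 (0x96): reg=0x2A
Register before byte 4: 0x2A
After XOR with byte 0x15: 0x3F

Answer: 0x7E 0xFC 0xFF 0xF9 0xF5 0xED 0xDD 0xBD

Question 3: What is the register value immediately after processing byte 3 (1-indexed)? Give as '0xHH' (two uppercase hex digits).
After byte 1 (0x01): reg=0xAB
After byte 2 (0x41): reg=0x98
After byte 3 (0x96): reg=0x2A

Answer: 0x2A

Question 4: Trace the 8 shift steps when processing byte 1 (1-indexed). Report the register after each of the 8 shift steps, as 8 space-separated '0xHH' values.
Register before byte 1: 0x55
After XOR with byte 0x01: 0x54

Answer: 0xA8 0x57 0xAE 0x5B 0xB6 0x6B 0xD6 0xAB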